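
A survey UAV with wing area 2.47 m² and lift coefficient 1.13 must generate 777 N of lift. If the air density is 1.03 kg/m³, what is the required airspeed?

v = 23.2 m/s

L = ½ρv²S·CL ⇒ v = √(2L/(ρ·S·CL))
v = √(2 × 777 / (1.03 × 2.47 × 1.13)) = √540.6 = 23.2 m/s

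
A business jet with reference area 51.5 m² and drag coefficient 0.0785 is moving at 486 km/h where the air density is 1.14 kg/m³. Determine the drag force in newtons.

D = 42000 N

Convert speed: v = 486 km/h ÷ 3.6 = 135 m/s.
D = ½ρv²S·CD = ½ × 1.14 × 135² × 51.5 × 0.0785 = 42000 N ≈ 42 kN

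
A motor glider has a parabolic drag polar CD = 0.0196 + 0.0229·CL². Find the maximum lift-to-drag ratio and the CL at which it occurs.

(L/D)max = 23.6, at CL = 0.925

For CD = CD0 + K·CL², (L/D)max occurs at CL* = √(CD0/K) and equals 1/(2√(K·CD0)).
(L/D)max = 1/(2√(0.0229 × 0.0196)) = 1/(2 × 0.02119) = 23.6
CL* = √(0.0196/0.0229) = 0.925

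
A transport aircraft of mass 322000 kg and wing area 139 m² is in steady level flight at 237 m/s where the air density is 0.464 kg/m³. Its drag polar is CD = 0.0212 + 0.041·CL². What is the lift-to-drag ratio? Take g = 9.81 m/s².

In steady level flight, lift balances weight: W = mg = 322000 × 9.81 = 3.1588×10^6 N.
Dynamic pressure q = 0.5 × 0.464 × 237² = 13030 Pa.
CL = 2W/(ρv²S) = 2×3.1588×10^6/(0.464×237²×139) = 1.744.
CD = 0.0212 + 0.041 × 1.744² = 0.1459.
L/D = CL/CD = 1.744 / 0.1459 = 12

L/D = 12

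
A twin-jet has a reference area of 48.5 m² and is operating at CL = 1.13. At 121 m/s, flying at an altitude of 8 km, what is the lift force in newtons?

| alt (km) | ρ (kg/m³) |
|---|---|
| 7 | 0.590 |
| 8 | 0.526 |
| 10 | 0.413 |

At 8 km, from the table: ρ = 0.526 kg/m³.
Dynamic pressure q = ½ρv² = ½ × 0.526 × 121² = 3851 Pa.
L = q·S·CL = 3851 × 48.5 × 1.13 = 2.11×10^5 N ≈ 211 kN

L = 2.11×10^5 N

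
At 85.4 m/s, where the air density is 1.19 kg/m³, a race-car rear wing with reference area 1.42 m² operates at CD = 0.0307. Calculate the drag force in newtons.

D = 189 N

Dynamic pressure q = ½ρv² = ½ × 1.19 × 85.4² = 4339 Pa.
D = q·S·CD = 4339 × 1.42 × 0.0307 = 189 N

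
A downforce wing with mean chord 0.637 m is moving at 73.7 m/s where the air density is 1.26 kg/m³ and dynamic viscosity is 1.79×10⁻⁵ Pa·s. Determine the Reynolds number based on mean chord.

Re = ρ·v·c/μ = 1.26 × 73.7 × 0.637 / (1.79×10⁻⁵) = 3.3×10^6

Re = 3.3×10^6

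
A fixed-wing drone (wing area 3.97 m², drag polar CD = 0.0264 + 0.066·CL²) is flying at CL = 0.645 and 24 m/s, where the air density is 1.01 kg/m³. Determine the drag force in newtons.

CD = 0.0264 + 0.066 × 0.645² = 0.05386
D = ½ρv²S·CD = ½ × 1.01 × 24² × 3.97 × 0.05386 = 62.2 N

D = 62.2 N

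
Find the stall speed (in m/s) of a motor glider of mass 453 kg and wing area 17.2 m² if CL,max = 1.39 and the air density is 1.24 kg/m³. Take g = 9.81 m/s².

Weight W = mg = 453 × 9.81 = 4444 N.
V_stall = √(2W/(ρ·S·CL,max)) = √(2 × 4444 / (1.24 × 17.2 × 1.39))
V_stall = √299.8 = 17.3 m/s

V_stall = 17.3 m/s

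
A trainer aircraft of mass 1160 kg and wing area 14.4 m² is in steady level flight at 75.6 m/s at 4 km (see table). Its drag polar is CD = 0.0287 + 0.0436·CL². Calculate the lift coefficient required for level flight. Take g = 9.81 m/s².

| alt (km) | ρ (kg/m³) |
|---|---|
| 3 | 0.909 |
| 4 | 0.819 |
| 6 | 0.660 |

CL = 0.338

At 4 km, from the table: ρ = 0.819 kg/m³.
Weight W = mg = 1160 × 9.81 = 11380 N; in level flight L = W.
q = ½ρv² = ½ × 0.819 × 75.6² = 2340 Pa.
CL = W/(q·S) = 11380 / (2340 × 14.4) = 0.3377.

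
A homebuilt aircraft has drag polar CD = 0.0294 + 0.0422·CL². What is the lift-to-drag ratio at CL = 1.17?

L/D = 13.4

CD = 0.0294 + 0.0422 × 1.17² = 0.08717
L/D = CL/CD = 1.17 / 0.08717 = 13.4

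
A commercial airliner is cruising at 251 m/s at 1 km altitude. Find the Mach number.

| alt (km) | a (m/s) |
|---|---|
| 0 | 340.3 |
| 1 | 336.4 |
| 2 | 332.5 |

M = 0.746

At 1 km, from the table: a = 336.4 m/s.
M = v/a = 251 / 336.4 = 0.746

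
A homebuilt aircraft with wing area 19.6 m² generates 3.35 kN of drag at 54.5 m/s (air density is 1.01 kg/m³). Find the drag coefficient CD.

CD = 0.114

From D = ½ρv²S·CD, rearranging gives CD = 2D/(ρv²S).
CD = 2 × 3350 / (1.01 × 54.5² × 19.6) = 0.114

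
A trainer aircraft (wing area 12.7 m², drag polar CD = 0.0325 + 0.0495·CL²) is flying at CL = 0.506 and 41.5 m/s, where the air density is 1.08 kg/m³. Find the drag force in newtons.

CD = 0.0325 + 0.0495 × 0.506² = 0.04517
D = ½ρv²S·CD = ½ × 1.08 × 41.5² × 12.7 × 0.04517 = 534 N

D = 534 N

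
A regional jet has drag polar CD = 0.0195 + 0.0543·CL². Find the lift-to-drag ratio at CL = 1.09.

CD = 0.0195 + 0.0543 × 1.09² = 0.08401
L/D = CL/CD = 1.09 / 0.08401 = 13

L/D = 13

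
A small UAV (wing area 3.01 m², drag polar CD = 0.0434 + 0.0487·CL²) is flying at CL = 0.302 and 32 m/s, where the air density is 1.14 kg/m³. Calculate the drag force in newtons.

D = 84.1 N

CD = 0.0434 + 0.0487 × 0.302² = 0.04784
D = ½ρv²S·CD = ½ × 1.14 × 32² × 3.01 × 0.04784 = 84.1 N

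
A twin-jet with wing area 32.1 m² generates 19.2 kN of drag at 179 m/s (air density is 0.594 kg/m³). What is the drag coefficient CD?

From D = ½ρv²S·CD, rearranging gives CD = 2D/(ρv²S).
CD = 2 × 19200 / (0.594 × 179² × 32.1) = 0.0629

CD = 0.0629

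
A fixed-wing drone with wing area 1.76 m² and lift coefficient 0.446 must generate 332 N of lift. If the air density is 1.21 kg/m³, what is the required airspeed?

L = ½ρv²S·CL ⇒ v = √(2L/(ρ·S·CL))
v = √(2 × 332 / (1.21 × 1.76 × 0.446)) = √699.1 = 26.4 m/s

v = 26.4 m/s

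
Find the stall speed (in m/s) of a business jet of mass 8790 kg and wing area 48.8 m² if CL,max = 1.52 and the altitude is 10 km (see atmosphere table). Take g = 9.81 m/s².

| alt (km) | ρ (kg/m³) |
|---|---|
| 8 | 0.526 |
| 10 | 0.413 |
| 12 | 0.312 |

V_stall = 75 m/s

At 10 km, from the table: ρ = 0.413 kg/m³.
Stall occurs when L = W at CL,max. W = mg = 8790 × 9.81 = 86230 N.
From L = ½ρV²S·CL,max = W: V_stall = √(2W/(ρSCL,max)) = √(2·86230/(0.413·48.8·1.52))
V_stall = √5630 = 75 m/s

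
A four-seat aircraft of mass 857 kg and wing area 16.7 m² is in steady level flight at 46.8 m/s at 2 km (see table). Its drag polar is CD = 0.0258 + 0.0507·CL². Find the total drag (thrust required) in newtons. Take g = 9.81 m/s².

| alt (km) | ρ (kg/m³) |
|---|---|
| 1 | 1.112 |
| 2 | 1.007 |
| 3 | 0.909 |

At 2 km, from the table: ρ = 1.007 kg/m³.
In steady level flight, lift balances weight: W = mg = 857 × 9.81 = 8407.2 N.
Dynamic pressure q = 0.5 × 1.007 × 46.8² = 1103 Pa.
CL = 2W/(ρv²S) = 2×8407.2/(1.007×46.8²×16.7) = 0.4565.
CD = 0.0258 + 0.0507 × 0.4565² = 0.03637.
D = q·S·CD = 1103 × 16.7 × 0.03637 = 669.7 N

D = 670 N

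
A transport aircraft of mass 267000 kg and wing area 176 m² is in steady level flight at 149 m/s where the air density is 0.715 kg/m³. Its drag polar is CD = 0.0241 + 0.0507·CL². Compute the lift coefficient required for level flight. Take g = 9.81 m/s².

CL = 1.88

Level flight ⇒ L = W = m·g = 267000 × 9.81 = 2.6193×10^6 N.
q = ½ρv² = ½ × 0.715 × 149² = 7937 Pa.
Required CL = L/(qS) = 2.6193×10^6/(7937·176) = 1.875.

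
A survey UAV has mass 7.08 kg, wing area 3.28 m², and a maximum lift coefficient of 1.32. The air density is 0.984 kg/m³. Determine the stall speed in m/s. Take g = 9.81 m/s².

Stall occurs when L = W at CL,max. W = mg = 7.08 × 9.81 = 69.45 N.
V_stall = √(2W/(ρ·S·CL,max)) = √(2 × 69.45 / (0.984 × 3.28 × 1.32))
V_stall = √32.61 = 5.71 m/s

V_stall = 5.71 m/s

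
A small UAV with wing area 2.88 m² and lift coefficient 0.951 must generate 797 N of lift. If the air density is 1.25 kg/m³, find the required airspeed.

v = 21.6 m/s

L = ½ρv²S·CL ⇒ v = √(2L/(ρ·S·CL))
v = √(2 × 797 / (1.25 × 2.88 × 0.951)) = √465.6 = 21.6 m/s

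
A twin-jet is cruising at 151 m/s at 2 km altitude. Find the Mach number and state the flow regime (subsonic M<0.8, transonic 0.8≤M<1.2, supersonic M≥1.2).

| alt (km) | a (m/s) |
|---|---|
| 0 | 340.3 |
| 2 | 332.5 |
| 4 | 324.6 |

At 2 km, from the table: a = 332.5 m/s.
M = v/a = 151 / 332.5 = 0.454
M = 0.454 → subsonic.

M = 0.454 (subsonic)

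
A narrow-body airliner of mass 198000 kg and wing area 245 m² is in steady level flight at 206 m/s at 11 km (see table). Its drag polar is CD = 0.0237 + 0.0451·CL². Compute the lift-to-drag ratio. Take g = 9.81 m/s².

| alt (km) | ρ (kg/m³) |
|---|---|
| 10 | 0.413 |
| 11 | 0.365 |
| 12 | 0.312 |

L/D = 14.4

At 11 km, from the table: ρ = 0.365 kg/m³.
In steady level flight, lift balances weight: W = mg = 198000 × 9.81 = 1.9424×10^6 N.
Dynamic pressure q = 0.5 × 0.365 × 206² = 7745 Pa.
CL = W/(q·S) = 1.9424×10^6 / (7745 × 245) = 1.024.
CD = 0.0237 + 0.0451 × 1.024² = 0.07096.
L/D = CL/CD = 1.024 / 0.07096 = 14.4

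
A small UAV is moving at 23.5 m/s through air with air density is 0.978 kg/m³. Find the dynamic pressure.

q = ½ρv² = ½ × 0.978 × 23.5² = 270 Pa

q = 270 Pa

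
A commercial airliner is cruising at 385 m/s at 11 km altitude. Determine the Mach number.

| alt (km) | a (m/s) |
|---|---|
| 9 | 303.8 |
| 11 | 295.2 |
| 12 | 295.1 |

M = 1.3

At 11 km, from the table: a = 295.2 m/s.
M = v/a = 385 / 295.2 = 1.3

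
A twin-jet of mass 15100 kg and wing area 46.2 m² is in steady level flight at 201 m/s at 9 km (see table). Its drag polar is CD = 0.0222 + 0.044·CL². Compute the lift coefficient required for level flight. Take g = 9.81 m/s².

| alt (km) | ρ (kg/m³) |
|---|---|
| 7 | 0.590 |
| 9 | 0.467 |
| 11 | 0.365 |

CL = 0.34

At 9 km, from the table: ρ = 0.467 kg/m³.
Level flight ⇒ L = W = m·g = 15100 × 9.81 = 1.4813×10^5 N.
q = ½ρv² = ½ × 0.467 × 201² = 9434 Pa.
Required CL = L/(qS) = 1.4813×10^5/(9434·46.2) = 0.3399.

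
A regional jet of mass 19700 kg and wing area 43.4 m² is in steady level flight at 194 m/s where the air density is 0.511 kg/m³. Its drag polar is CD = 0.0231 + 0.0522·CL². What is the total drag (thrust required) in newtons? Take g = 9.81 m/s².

Level flight ⇒ L = W = m·g = 19700 × 9.81 = 1.9326×10^5 N.
Dynamic pressure q = 0.5 × 0.511 × 194² = 9616 Pa.
Required CL = L/(qS) = 1.9326×10^5/(9616·43.4) = 0.4631.
CD = 0.0231 + 0.0522 × 0.4631² = 0.03429.
D = q·S·CD = 9616 × 43.4 × 0.03429 = 14310 N

D = 14300 N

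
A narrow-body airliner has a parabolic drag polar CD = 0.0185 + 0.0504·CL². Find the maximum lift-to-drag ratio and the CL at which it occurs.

(L/D)max = 16.4, at CL = 0.606

For CD = CD0 + K·CL², (L/D)max occurs at CL* = √(CD0/K) and equals 1/(2√(K·CD0)).
(L/D)max = 1/(2√(0.0504 × 0.0185)) = 1/(2 × 0.03054) = 16.4
CL* = √(0.0185/0.0504) = 0.606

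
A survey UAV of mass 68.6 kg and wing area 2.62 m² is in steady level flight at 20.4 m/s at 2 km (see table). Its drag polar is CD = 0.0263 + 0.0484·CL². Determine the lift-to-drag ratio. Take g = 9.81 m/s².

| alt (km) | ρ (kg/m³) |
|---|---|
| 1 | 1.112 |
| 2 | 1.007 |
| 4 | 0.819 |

L/D = 12.4

At 2 km, from the table: ρ = 1.007 kg/m³.
Weight W = mg = 68.6 × 9.81 = 672.97 N; in level flight L = W.
q = ½ρv² = ½ × 1.007 × 20.4² = 209.5 Pa.
Required CL = L/(qS) = 672.97/(209.5·2.62) = 1.226.
CD = 0.0263 + 0.0484 × 1.226² = 0.09903.
L/D = CL/CD = 1.226 / 0.09903 = 12.4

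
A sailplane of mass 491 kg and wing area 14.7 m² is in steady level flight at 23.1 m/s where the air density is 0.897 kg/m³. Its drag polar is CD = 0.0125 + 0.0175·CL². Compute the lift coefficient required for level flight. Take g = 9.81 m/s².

In steady level flight, lift balances weight: W = mg = 491 × 9.81 = 4816.7 N.
Dynamic pressure q = 0.5 × 0.897 × 23.1² = 239.3 Pa.
Required CL = L/(qS) = 4816.7/(239.3·14.7) = 1.369.

CL = 1.37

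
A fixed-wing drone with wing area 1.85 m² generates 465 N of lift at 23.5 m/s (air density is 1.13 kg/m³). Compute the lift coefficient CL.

CL = 0.806

From L = ½ρv²S·CL, rearranging gives CL = 2L/(ρv²S).
CL = 2 × 465 / (1.13 × 23.5² × 1.85) = 0.806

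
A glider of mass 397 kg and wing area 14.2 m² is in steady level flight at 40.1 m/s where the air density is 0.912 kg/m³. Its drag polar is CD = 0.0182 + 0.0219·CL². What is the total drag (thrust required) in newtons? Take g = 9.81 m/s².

Level flight ⇒ L = W = m·g = 397 × 9.81 = 3894.6 N.
Dynamic pressure q = 0.5 × 0.912 × 40.1² = 733.3 Pa.
CL = W/(q·S) = 3894.6 / (733.3 × 14.2) = 0.374.
CD = 0.0182 + 0.0219 × 0.374² = 0.02126.
D = q·S·CD = 733.3 × 14.2 × 0.02126 = 221.4 N

D = 221 N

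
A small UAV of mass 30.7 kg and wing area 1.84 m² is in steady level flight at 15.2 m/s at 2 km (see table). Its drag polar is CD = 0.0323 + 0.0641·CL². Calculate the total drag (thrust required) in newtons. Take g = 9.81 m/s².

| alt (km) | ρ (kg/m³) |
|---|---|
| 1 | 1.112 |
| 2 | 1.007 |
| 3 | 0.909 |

D = 34.1 N

At 2 km, from the table: ρ = 1.007 kg/m³.
Level flight ⇒ L = W = m·g = 30.7 × 9.81 = 301.17 N.
q = ½ρv² = ½ × 1.007 × 15.2² = 116.3 Pa.
CL = 2W/(ρv²S) = 2×301.17/(1.007×15.2²×1.84) = 1.407.
CD = 0.0323 + 0.0641 × 1.407² = 0.1592.
D = q·S·CD = 116.3 × 1.84 × 0.1592 = 34.08 N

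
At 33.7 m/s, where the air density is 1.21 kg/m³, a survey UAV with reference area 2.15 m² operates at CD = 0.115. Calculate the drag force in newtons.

D = 170 N

Dynamic pressure q = ½ρv² = ½ × 1.21 × 33.7² = 687.1 Pa.
D = q·S·CD = 687.1 × 2.15 × 0.115 = 170 N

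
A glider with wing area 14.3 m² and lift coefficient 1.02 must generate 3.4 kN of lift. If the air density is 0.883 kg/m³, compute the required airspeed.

L = ½ρv²S·CL ⇒ v = √(2L/(ρ·S·CL))
v = √(2 × 3400 / (0.883 × 14.3 × 1.02)) = √528 = 23 m/s

v = 23 m/s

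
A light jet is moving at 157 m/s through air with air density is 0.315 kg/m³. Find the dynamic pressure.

q = ½ρv² = ½ × 0.315 × 157² = 3880 Pa

q = 3880 Pa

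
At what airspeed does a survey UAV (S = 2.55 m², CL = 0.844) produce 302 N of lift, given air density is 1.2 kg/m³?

v = 15.3 m/s

L = ½ρv²S·CL ⇒ v = √(2L/(ρ·S·CL))
v = √(2 × 302 / (1.2 × 2.55 × 0.844)) = √233.9 = 15.3 m/s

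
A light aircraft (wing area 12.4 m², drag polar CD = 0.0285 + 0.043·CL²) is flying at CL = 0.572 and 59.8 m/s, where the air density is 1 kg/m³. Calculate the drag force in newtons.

D = 944 N

CD = 0.0285 + 0.043 × 0.572² = 0.04257
D = ½ρv²S·CD = ½ × 1 × 59.8² × 12.4 × 0.04257 = 944 N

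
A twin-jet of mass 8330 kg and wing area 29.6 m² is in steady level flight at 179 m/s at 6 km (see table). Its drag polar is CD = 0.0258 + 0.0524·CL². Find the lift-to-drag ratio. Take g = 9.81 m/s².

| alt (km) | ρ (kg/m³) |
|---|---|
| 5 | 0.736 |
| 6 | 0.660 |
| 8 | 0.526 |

At 6 km, from the table: ρ = 0.660 kg/m³.
Level flight ⇒ L = W = m·g = 8330 × 9.81 = 81717 N.
q = ½ρv² = ½ × 0.66 × 179² = 10570 Pa.
CL = W/(q·S) = 81717 / (10570 × 29.6) = 0.2611.
CD = 0.0258 + 0.0524 × 0.2611² = 0.02937.
L/D = CL/CD = 0.2611 / 0.02937 = 8.89

L/D = 8.89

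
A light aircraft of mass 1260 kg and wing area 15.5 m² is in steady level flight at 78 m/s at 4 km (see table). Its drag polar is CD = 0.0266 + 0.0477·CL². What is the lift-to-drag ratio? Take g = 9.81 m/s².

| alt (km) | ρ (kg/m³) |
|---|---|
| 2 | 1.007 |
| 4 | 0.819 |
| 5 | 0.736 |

At 4 km, from the table: ρ = 0.819 kg/m³.
In steady level flight, lift balances weight: W = mg = 1260 × 9.81 = 12361 N.
q = ½ρv² = ½ × 0.819 × 78² = 2491 Pa.
CL = 2W/(ρv²S) = 2×12361/(0.819×78²×15.5) = 0.3201.
CD = 0.0266 + 0.0477 × 0.3201² = 0.03149.
L/D = CL/CD = 0.3201 / 0.03149 = 10.2

L/D = 10.2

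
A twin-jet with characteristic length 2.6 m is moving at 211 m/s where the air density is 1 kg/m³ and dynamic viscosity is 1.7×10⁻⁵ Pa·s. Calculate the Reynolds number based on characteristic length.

Re = ρ·v·c/μ = 1 × 211 × 2.6 / (1.7×10⁻⁵) = 3.23×10^7

Re = 3.23×10^7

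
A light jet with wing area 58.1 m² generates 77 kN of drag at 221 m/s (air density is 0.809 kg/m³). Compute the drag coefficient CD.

From D = ½ρv²S·CD, rearranging gives CD = 2D/(ρv²S).
CD = 2 × 77000 / (0.809 × 221² × 58.1) = 0.0671

CD = 0.0671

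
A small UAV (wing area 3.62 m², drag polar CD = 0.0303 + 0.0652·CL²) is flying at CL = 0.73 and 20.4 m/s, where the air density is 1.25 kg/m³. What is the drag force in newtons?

CD = 0.0303 + 0.0652 × 0.73² = 0.06505
D = ½ρv²S·CD = ½ × 1.25 × 20.4² × 3.62 × 0.06505 = 61.2 N

D = 61.2 N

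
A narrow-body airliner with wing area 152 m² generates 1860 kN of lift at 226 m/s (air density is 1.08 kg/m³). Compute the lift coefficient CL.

From L = ½ρv²S·CL, rearranging gives CL = 2L/(ρv²S).
CL = 2 × 1.86×10^6 / (1.08 × 226² × 152) = 0.444

CL = 0.444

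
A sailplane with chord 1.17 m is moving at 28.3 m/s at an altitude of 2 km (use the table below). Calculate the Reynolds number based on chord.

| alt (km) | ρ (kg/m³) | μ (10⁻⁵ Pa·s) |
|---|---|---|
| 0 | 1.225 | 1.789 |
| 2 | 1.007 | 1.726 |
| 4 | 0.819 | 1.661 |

Re = 1.93×10^6

At 2 km, from the table: ρ = 1.007 kg/m³, μ = 1.726×10⁻⁵ Pa·s.
Re = ρ·v·c/μ = 1.007 × 28.3 × 1.17 / (1.726×10⁻⁵) = 1.93×10^6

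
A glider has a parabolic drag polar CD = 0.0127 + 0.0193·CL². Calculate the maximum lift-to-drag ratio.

For CD = CD0 + K·CL², (L/D)max occurs at CL* = √(CD0/K) and equals 1/(2√(K·CD0)).
(L/D)max = 1/(2√(0.0193 × 0.0127)) = 1/(2 × 0.01566) = 31.9

(L/D)max = 31.9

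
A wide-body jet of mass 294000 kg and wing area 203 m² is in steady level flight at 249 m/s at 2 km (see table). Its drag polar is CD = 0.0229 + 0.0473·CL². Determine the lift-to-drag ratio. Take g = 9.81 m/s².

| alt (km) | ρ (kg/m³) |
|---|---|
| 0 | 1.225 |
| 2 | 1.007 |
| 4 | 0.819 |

L/D = 13.9

At 2 km, from the table: ρ = 1.007 kg/m³.
Weight W = mg = 294000 × 9.81 = 2.8841×10^6 N; in level flight L = W.
Dynamic pressure q = 0.5 × 1.007 × 249² = 31220 Pa.
Required CL = L/(qS) = 2.8841×10^6/(31220·203) = 0.4551.
CD = 0.0229 + 0.0473 × 0.4551² = 0.0327.
L/D = CL/CD = 0.4551 / 0.0327 = 13.9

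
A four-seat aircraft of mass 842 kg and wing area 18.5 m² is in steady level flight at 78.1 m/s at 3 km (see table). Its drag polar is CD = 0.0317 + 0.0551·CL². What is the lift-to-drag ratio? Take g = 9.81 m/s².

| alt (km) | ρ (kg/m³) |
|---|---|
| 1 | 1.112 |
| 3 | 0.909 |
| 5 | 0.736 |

L/D = 4.86

At 3 km, from the table: ρ = 0.909 kg/m³.
Level flight ⇒ L = W = m·g = 842 × 9.81 = 8260 N.
Dynamic pressure q = 0.5 × 0.909 × 78.1² = 2772 Pa.
CL = 2W/(ρv²S) = 2×8260/(0.909×78.1²×18.5) = 0.1611.
CD = 0.0317 + 0.0551 × 0.1611² = 0.03313.
L/D = CL/CD = 0.1611 / 0.03313 = 4.86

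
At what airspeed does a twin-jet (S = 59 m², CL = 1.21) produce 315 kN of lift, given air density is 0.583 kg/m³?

L = ½ρv²S·CL ⇒ v = √(2L/(ρ·S·CL))
v = √(2 × 3.15×10^5 / (0.583 × 59 × 1.21)) = √15140 = 123 m/s

v = 123 m/s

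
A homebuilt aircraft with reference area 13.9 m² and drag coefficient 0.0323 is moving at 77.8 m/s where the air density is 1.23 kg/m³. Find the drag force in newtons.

Dynamic pressure q = ½ρv² = ½ × 1.23 × 77.8² = 3722 Pa.
D = q·S·CD = 3722 × 13.9 × 0.0323 = 1670 N

D = 1670 N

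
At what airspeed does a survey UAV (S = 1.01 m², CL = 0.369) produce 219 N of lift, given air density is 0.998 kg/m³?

v = 34.3 m/s

L = ½ρv²S·CL ⇒ v = √(2L/(ρ·S·CL))
v = √(2 × 219 / (0.998 × 1.01 × 0.369)) = √1178 = 34.3 m/s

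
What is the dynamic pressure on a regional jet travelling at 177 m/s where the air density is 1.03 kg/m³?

q = ½ρv² = ½ × 1.03 × 177² = 16100 Pa

q = 16100 Pa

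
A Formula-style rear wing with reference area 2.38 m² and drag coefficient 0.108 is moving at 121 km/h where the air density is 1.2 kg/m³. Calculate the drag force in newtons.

Convert speed: v = 121 km/h ÷ 3.6 = 33.61 m/s.
Dynamic pressure q = ½ρv² = ½ × 1.2 × 33.61² = 677.8 Pa.
D = q·S·CD = 677.8 × 2.38 × 0.108 = 174 N

D = 174 N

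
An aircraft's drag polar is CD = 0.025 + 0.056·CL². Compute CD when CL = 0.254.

CD = 0.025 + 0.056 × 0.254² = 0.025 + 0.003613 = 0.0286

CD = 0.0286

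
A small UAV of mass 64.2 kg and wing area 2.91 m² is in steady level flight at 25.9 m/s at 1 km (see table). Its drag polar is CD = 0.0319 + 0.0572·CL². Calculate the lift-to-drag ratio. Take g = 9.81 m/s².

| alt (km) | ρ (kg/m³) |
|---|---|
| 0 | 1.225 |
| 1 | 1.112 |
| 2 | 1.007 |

At 1 km, from the table: ρ = 1.112 kg/m³.
Weight W = mg = 64.2 × 9.81 = 629.8 N; in level flight L = W.
Dynamic pressure q = 0.5 × 1.112 × 25.9² = 373 Pa.
CL = W/(q·S) = 629.8 / (373 × 2.91) = 0.5803.
CD = 0.0319 + 0.0572 × 0.5803² = 0.05116.
L/D = CL/CD = 0.5803 / 0.05116 = 11.3

L/D = 11.3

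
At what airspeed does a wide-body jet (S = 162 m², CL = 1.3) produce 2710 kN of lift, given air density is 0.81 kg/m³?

v = 178 m/s

L = ½ρv²S·CL ⇒ v = √(2L/(ρ·S·CL))
v = √(2 × 2.71×10^6 / (0.81 × 162 × 1.3)) = √31770 = 178 m/s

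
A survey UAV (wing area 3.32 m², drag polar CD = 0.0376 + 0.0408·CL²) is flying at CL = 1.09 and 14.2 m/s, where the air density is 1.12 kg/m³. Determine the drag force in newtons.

D = 32.3 N

CD = 0.0376 + 0.0408 × 1.09² = 0.08607
D = ½ρv²S·CD = ½ × 1.12 × 14.2² × 3.32 × 0.08607 = 32.3 N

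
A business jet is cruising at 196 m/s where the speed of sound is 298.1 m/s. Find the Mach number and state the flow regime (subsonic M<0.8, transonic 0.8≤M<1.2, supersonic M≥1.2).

M = v/a = 196 / 298.1 = 0.657
M = 0.657 → subsonic.

M = 0.657 (subsonic)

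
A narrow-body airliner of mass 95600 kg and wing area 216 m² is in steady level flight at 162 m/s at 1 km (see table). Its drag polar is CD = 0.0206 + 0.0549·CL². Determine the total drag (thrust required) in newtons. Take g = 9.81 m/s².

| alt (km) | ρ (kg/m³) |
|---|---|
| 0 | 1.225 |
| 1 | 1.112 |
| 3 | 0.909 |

At 1 km, from the table: ρ = 1.112 kg/m³.
In steady level flight, lift balances weight: W = mg = 95600 × 9.81 = 9.3784×10^5 N.
q = ½ρv² = ½ × 1.112 × 162² = 14590 Pa.
Required CL = L/(qS) = 9.3784×10^5/(14590·216) = 0.2976.
CD = 0.0206 + 0.0549 × 0.2976² = 0.02546.
D = q·S·CD = 14590 × 216 × 0.02546 = 80250 N

D = 80200 N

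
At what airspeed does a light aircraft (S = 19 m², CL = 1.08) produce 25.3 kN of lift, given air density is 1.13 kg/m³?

v = 46.7 m/s

L = ½ρv²S·CL ⇒ v = √(2L/(ρ·S·CL))
v = √(2 × 25300 / (1.13 × 19 × 1.08)) = √2182 = 46.7 m/s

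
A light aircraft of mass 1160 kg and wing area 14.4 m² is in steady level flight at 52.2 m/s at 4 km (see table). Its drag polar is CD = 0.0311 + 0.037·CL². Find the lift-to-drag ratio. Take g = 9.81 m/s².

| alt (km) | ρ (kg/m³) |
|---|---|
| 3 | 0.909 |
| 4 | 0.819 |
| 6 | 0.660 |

L/D = 14.3

At 4 km, from the table: ρ = 0.819 kg/m³.
In steady level flight, lift balances weight: W = mg = 1160 × 9.81 = 11380 N.
Dynamic pressure q = 0.5 × 0.819 × 52.2² = 1116 Pa.
CL = 2W/(ρv²S) = 2×11380/(0.819×52.2²×14.4) = 0.7082.
CD = 0.0311 + 0.037 × 0.7082² = 0.04966.
L/D = CL/CD = 0.7082 / 0.04966 = 14.3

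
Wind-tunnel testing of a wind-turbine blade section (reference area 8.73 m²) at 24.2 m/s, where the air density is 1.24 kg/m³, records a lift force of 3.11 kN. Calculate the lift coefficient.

CL = 0.981

From L = ½ρv²S·CL, rearranging gives CL = 2L/(ρv²S).
CL = 2 × 3110 / (1.24 × 24.2² × 8.73) = 0.981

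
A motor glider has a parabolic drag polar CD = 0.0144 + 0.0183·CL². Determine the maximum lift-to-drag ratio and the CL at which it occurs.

For CD = CD0 + K·CL², (L/D)max occurs at CL* = √(CD0/K) and equals 1/(2√(K·CD0)).
(L/D)max = 1/(2√(0.0183 × 0.0144)) = 1/(2 × 0.01623) = 30.8
CL* = √(0.0144/0.0183) = 0.887

(L/D)max = 30.8, at CL = 0.887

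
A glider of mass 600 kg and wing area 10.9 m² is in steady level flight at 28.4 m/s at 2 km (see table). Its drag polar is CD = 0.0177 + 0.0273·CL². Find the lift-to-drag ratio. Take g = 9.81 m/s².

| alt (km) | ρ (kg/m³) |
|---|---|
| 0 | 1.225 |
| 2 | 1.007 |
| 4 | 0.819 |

At 2 km, from the table: ρ = 1.007 kg/m³.
Weight W = mg = 600 × 9.81 = 5886 N; in level flight L = W.
q = ½ρv² = ½ × 1.007 × 28.4² = 406.1 Pa.
CL = W/(q·S) = 5886 / (406.1 × 10.9) = 1.33.
CD = 0.0177 + 0.0273 × 1.33² = 0.06597.
L/D = CL/CD = 1.33 / 0.06597 = 20.2

L/D = 20.2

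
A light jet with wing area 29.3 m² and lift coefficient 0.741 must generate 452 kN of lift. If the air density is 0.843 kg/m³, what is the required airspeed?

v = 222 m/s

L = ½ρv²S·CL ⇒ v = √(2L/(ρ·S·CL))
v = √(2 × 4.52×10^5 / (0.843 × 29.3 × 0.741)) = √49390 = 222 m/s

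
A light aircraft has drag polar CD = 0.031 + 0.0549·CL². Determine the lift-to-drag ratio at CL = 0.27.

L/D = 7.71

CD = 0.031 + 0.0549 × 0.27² = 0.035
L/D = CL/CD = 0.27 / 0.035 = 7.71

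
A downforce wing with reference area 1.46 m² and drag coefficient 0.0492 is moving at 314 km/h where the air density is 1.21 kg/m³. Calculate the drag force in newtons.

Convert speed: v = 314 km/h ÷ 3.6 = 87.22 m/s.
Dynamic pressure q = ½ρv² = ½ × 1.21 × 87.22² = 4603 Pa.
D = q·S·CD = 4603 × 1.46 × 0.0492 = 331 N

D = 331 N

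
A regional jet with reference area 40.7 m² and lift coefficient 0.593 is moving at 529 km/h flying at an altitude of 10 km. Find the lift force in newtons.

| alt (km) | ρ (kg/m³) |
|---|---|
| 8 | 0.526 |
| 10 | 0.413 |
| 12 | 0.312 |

At 10 km, from the table: ρ = 0.413 kg/m³.
Convert speed: v = 529 km/h ÷ 3.6 = 146.9 m/s.
Dynamic pressure q = ½ρv² = ½ × 0.413 × 146.9² = 4459 Pa.
L = q·S·CL = 4459 × 40.7 × 0.593 = 1.08×10^5 N ≈ 108 kN

L = 1.08×10^5 N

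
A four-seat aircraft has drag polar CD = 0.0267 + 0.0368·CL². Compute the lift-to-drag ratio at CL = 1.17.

L/D = 15.2

CD = 0.0267 + 0.0368 × 1.17² = 0.07708
L/D = CL/CD = 1.17 / 0.07708 = 15.2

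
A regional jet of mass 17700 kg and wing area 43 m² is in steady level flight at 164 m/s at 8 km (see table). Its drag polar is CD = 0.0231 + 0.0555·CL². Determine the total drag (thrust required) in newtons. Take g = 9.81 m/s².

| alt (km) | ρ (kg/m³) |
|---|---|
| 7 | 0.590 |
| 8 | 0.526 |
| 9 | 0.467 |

D = 12500 N

At 8 km, from the table: ρ = 0.526 kg/m³.
Weight W = mg = 17700 × 9.81 = 1.7364×10^5 N; in level flight L = W.
Dynamic pressure q = 0.5 × 0.526 × 164² = 7074 Pa.
CL = 2W/(ρv²S) = 2×1.7364×10^5/(0.526×164²×43) = 0.5709.
CD = 0.0231 + 0.0555 × 0.5709² = 0.04119.
D = q·S·CD = 7074 × 43 × 0.04119 = 12530 N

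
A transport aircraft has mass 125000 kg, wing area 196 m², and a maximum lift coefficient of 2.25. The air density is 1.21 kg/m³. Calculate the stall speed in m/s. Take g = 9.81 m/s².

Stall occurs when L = W at CL,max. W = mg = 125000 × 9.81 = 1.226×10^6 N.
From L = ½ρV²S·CL,max = W: V_stall = √(2W/(ρSCL,max)) = √(2·1.226×10^6/(1.21·196·2.25))
V_stall = √4596 = 67.8 m/s

V_stall = 67.8 m/s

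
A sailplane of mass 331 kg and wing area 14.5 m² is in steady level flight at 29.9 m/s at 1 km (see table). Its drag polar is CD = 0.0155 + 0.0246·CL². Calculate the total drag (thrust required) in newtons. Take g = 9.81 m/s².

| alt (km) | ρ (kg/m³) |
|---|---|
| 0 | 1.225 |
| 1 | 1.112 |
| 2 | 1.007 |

At 1 km, from the table: ρ = 1.112 kg/m³.
Weight W = mg = 331 × 9.81 = 3247.1 N; in level flight L = W.
Dynamic pressure q = 0.5 × 1.112 × 29.9² = 497.1 Pa.
CL = 2W/(ρv²S) = 2×3247.1/(1.112×29.9²×14.5) = 0.4505.
CD = 0.0155 + 0.0246 × 0.4505² = 0.02049.
D = q·S·CD = 497.1 × 14.5 × 0.02049 = 147.7 N

D = 148 N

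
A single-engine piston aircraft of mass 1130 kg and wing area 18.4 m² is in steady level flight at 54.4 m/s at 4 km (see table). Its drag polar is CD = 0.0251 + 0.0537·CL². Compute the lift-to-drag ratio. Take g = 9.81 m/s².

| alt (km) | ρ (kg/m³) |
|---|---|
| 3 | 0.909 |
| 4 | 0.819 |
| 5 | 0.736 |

At 4 km, from the table: ρ = 0.819 kg/m³.
Weight W = mg = 1130 × 9.81 = 11085 N; in level flight L = W.
q = ½ρv² = ½ × 0.819 × 54.4² = 1212 Pa.
Required CL = L/(qS) = 11085/(1212·18.4) = 0.4971.
CD = 0.0251 + 0.0537 × 0.4971² = 0.03837.
L/D = CL/CD = 0.4971 / 0.03837 = 13

L/D = 13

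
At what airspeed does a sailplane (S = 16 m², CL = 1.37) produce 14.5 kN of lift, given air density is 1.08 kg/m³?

v = 35 m/s

L = ½ρv²S·CL ⇒ v = √(2L/(ρ·S·CL))
v = √(2 × 14500 / (1.08 × 16 × 1.37)) = √1225 = 35 m/s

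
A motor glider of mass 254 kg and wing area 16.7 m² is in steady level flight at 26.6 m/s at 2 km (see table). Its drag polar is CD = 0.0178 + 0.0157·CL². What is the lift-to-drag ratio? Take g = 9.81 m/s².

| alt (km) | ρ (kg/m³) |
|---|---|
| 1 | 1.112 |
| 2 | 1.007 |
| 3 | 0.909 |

L/D = 20.4

At 2 km, from the table: ρ = 1.007 kg/m³.
Level flight ⇒ L = W = m·g = 254 × 9.81 = 2491.7 N.
q = ½ρv² = ½ × 1.007 × 26.6² = 356.3 Pa.
Required CL = L/(qS) = 2491.7/(356.3·16.7) = 0.4188.
CD = 0.0178 + 0.0157 × 0.4188² = 0.02055.
L/D = CL/CD = 0.4188 / 0.02055 = 20.4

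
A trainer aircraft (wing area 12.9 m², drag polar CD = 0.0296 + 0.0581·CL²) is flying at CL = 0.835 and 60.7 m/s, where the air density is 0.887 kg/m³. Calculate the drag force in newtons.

D = 1480 N

CD = 0.0296 + 0.0581 × 0.835² = 0.07011
D = ½ρv²S·CD = ½ × 0.887 × 60.7² × 12.9 × 0.07011 = 1480 N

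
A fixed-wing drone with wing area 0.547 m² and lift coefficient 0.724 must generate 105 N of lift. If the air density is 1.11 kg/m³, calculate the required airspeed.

v = 21.9 m/s

L = ½ρv²S·CL ⇒ v = √(2L/(ρ·S·CL))
v = √(2 × 105 / (1.11 × 0.547 × 0.724)) = √477.7 = 21.9 m/s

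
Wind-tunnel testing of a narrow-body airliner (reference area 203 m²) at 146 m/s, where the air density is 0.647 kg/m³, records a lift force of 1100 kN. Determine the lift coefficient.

From L = ½ρv²S·CL, rearranging gives CL = 2L/(ρv²S).
CL = 2 × 1.1×10^6 / (0.647 × 146² × 203) = 0.786

CL = 0.786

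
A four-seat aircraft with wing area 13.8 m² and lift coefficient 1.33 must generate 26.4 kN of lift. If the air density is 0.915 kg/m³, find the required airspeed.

L = ½ρv²S·CL ⇒ v = √(2L/(ρ·S·CL))
v = √(2 × 26400 / (0.915 × 13.8 × 1.33)) = √3144 = 56.1 m/s

v = 56.1 m/s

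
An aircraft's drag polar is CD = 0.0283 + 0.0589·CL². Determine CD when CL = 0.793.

CD = 0.0283 + 0.0589 × 0.793² = 0.0283 + 0.03704 = 0.0653

CD = 0.0653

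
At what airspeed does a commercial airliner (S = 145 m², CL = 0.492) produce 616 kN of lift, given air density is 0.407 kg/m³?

L = ½ρv²S·CL ⇒ v = √(2L/(ρ·S·CL))
v = √(2 × 6.16×10^5 / (0.407 × 145 × 0.492)) = √42430 = 206 m/s

v = 206 m/s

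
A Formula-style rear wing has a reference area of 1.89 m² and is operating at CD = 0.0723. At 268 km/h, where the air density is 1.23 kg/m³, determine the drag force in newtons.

D = 466 N

Convert speed: v = 268 km/h ÷ 3.6 = 74.44 m/s.
Dynamic pressure q = ½ρv² = ½ × 1.23 × 74.44² = 3408 Pa.
D = q·S·CD = 3408 × 1.89 × 0.0723 = 466 N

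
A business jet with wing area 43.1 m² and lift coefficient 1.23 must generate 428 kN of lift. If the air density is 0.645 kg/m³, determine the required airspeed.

v = 158 m/s

L = ½ρv²S·CL ⇒ v = √(2L/(ρ·S·CL))
v = √(2 × 4.28×10^5 / (0.645 × 43.1 × 1.23)) = √25030 = 158 m/s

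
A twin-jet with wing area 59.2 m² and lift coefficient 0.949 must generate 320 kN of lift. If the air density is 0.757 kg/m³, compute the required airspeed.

v = 123 m/s

L = ½ρv²S·CL ⇒ v = √(2L/(ρ·S·CL))
v = √(2 × 3.2×10^5 / (0.757 × 59.2 × 0.949)) = √15050 = 123 m/s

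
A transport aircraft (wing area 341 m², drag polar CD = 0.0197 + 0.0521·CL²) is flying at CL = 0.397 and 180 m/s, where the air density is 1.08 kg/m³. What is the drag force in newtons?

D = 1.67×10^5 N

CD = 0.0197 + 0.0521 × 0.397² = 0.02791
D = ½ρv²S·CD = ½ × 1.08 × 180² × 341 × 0.02791 = 1.67×10^5 N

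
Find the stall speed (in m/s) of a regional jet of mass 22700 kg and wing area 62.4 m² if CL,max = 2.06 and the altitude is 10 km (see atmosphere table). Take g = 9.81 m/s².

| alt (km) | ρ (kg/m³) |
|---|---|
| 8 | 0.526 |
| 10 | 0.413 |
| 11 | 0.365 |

At 10 km, from the table: ρ = 0.413 kg/m³.
Stall occurs when L = W at CL,max. W = mg = 22700 × 9.81 = 2.227×10^5 N.
V_stall = √(2W/(ρ·S·CL,max)) = √(2 × 2.227×10^5 / (0.413 × 62.4 × 2.06))
V_stall = √8389 = 91.6 m/s

V_stall = 91.6 m/s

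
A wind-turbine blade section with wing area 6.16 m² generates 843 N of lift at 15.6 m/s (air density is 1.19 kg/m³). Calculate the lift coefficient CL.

CL = 0.945

From L = ½ρv²S·CL, rearranging gives CL = 2L/(ρv²S).
CL = 2 × 843 / (1.19 × 15.6² × 6.16) = 0.945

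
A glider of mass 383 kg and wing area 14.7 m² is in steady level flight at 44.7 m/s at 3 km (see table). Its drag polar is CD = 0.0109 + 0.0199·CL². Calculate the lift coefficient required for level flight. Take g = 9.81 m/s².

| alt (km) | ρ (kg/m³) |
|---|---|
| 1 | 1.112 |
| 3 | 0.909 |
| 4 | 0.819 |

CL = 0.281

At 3 km, from the table: ρ = 0.909 kg/m³.
In steady level flight, lift balances weight: W = mg = 383 × 9.81 = 3757.2 N.
Dynamic pressure q = 0.5 × 0.909 × 44.7² = 908.1 Pa.
CL = 2W/(ρv²S) = 2×3757.2/(0.909×44.7²×14.7) = 0.2815.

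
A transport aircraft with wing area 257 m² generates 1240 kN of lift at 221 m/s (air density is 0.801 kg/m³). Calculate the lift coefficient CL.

CL = 0.247

From L = ½ρv²S·CL, rearranging gives CL = 2L/(ρv²S).
CL = 2 × 1.24×10^6 / (0.801 × 221² × 257) = 0.247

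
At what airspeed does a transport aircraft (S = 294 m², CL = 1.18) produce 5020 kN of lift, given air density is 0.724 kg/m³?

v = 200 m/s

L = ½ρv²S·CL ⇒ v = √(2L/(ρ·S·CL))
v = √(2 × 5.02×10^6 / (0.724 × 294 × 1.18)) = √39970 = 200 m/s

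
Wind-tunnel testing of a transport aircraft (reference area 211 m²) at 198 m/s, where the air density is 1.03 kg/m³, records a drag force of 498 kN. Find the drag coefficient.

From D = ½ρv²S·CD, rearranging gives CD = 2D/(ρv²S).
CD = 2 × 4.98×10^5 / (1.03 × 198² × 211) = 0.117

CD = 0.117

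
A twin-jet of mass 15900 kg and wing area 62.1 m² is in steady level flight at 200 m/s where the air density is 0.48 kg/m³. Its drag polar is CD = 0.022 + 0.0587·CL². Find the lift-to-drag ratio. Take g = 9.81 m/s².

L/D = 10.1

In steady level flight, lift balances weight: W = mg = 15900 × 9.81 = 1.5598×10^5 N.
Dynamic pressure q = 0.5 × 0.48 × 200² = 9600 Pa.
CL = 2W/(ρv²S) = 2×1.5598×10^5/(0.48×200²×62.1) = 0.2616.
CD = 0.022 + 0.0587 × 0.2616² = 0.02602.
L/D = CL/CD = 0.2616 / 0.02602 = 10.1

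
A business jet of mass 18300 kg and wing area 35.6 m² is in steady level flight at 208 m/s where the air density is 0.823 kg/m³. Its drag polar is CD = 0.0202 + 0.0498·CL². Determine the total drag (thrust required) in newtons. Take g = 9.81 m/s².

Level flight ⇒ L = W = m·g = 18300 × 9.81 = 1.7952×10^5 N.
Dynamic pressure q = 0.5 × 0.823 × 208² = 17800 Pa.
CL = 2W/(ρv²S) = 2×1.7952×10^5/(0.823×208²×35.6) = 0.2833.
CD = 0.0202 + 0.0498 × 0.2833² = 0.0242.
D = q·S·CD = 17800 × 35.6 × 0.0242 = 15330 N

D = 15300 N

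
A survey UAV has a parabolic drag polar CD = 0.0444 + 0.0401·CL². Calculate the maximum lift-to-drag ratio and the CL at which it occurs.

(L/D)max = 11.8, at CL = 1.05

For CD = CD0 + K·CL², (L/D)max occurs at CL* = √(CD0/K) and equals 1/(2√(K·CD0)).
(L/D)max = 1/(2√(0.0401 × 0.0444)) = 1/(2 × 0.0422) = 11.8
CL* = √(0.0444/0.0401) = 1.05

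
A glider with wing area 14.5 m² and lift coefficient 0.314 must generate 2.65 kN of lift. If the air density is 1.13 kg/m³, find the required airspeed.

v = 32.1 m/s

L = ½ρv²S·CL ⇒ v = √(2L/(ρ·S·CL))
v = √(2 × 2650 / (1.13 × 14.5 × 0.314)) = √1030 = 32.1 m/s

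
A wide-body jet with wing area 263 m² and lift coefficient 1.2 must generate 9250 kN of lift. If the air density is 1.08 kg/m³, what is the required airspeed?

L = ½ρv²S·CL ⇒ v = √(2L/(ρ·S·CL))
v = √(2 × 9.25×10^6 / (1.08 × 263 × 1.2)) = √54280 = 233 m/s

v = 233 m/s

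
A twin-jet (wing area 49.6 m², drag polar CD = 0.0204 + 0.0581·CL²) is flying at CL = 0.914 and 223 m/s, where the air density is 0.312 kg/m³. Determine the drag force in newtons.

CD = 0.0204 + 0.0581 × 0.914² = 0.06894
D = ½ρv²S·CD = ½ × 0.312 × 223² × 49.6 × 0.06894 = 26500 N

D = 26500 N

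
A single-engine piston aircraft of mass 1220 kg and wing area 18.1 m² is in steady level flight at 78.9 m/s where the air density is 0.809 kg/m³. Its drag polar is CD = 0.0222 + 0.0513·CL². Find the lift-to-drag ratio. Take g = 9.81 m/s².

L/D = 10.2

Level flight ⇒ L = W = m·g = 1220 × 9.81 = 11968 N.
q = ½ρv² = ½ × 0.809 × 78.9² = 2518 Pa.
CL = 2W/(ρv²S) = 2×11968/(0.809×78.9²×18.1) = 0.2626.
CD = 0.0222 + 0.0513 × 0.2626² = 0.02574.
L/D = CL/CD = 0.2626 / 0.02574 = 10.2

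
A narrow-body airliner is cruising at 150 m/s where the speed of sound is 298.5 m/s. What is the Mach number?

M = 0.503

M = v/a = 150 / 298.5 = 0.503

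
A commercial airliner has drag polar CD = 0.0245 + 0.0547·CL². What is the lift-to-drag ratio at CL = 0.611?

CD = 0.0245 + 0.0547 × 0.611² = 0.04492
L/D = CL/CD = 0.611 / 0.04492 = 13.6

L/D = 13.6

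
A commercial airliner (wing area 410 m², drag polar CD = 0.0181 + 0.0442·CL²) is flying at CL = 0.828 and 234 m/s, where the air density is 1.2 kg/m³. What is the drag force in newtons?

CD = 0.0181 + 0.0442 × 0.828² = 0.0484
D = ½ρv²S·CD = ½ × 1.2 × 234² × 410 × 0.0484 = 6.52×10^5 N

D = 6.52×10^5 N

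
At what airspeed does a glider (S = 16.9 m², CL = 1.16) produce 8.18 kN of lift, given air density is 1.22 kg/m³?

v = 26.2 m/s

L = ½ρv²S·CL ⇒ v = √(2L/(ρ·S·CL))
v = √(2 × 8180 / (1.22 × 16.9 × 1.16)) = √684 = 26.2 m/s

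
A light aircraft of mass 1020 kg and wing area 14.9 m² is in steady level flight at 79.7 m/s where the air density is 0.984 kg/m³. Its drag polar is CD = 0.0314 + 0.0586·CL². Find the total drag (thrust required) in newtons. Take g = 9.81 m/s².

D = 1590 N

In steady level flight, lift balances weight: W = mg = 1020 × 9.81 = 10006 N.
q = ½ρv² = ½ × 0.984 × 79.7² = 3125 Pa.
Required CL = L/(qS) = 10006/(3125·14.9) = 0.2149.
CD = 0.0314 + 0.0586 × 0.2149² = 0.03411.
D = q·S·CD = 3125 × 14.9 × 0.03411 = 1588 N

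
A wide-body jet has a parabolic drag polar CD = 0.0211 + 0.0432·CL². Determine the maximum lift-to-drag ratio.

For CD = CD0 + K·CL², (L/D)max occurs at CL* = √(CD0/K) and equals 1/(2√(K·CD0)).
(L/D)max = 1/(2√(0.0432 × 0.0211)) = 1/(2 × 0.03019) = 16.6

(L/D)max = 16.6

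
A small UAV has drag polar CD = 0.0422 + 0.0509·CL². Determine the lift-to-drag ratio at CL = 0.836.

CD = 0.0422 + 0.0509 × 0.836² = 0.07777
L/D = CL/CD = 0.836 / 0.07777 = 10.7

L/D = 10.7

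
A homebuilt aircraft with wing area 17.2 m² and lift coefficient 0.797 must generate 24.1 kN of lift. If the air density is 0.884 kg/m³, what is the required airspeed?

v = 63.1 m/s

L = ½ρv²S·CL ⇒ v = √(2L/(ρ·S·CL))
v = √(2 × 24100 / (0.884 × 17.2 × 0.797)) = √3977 = 63.1 m/s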